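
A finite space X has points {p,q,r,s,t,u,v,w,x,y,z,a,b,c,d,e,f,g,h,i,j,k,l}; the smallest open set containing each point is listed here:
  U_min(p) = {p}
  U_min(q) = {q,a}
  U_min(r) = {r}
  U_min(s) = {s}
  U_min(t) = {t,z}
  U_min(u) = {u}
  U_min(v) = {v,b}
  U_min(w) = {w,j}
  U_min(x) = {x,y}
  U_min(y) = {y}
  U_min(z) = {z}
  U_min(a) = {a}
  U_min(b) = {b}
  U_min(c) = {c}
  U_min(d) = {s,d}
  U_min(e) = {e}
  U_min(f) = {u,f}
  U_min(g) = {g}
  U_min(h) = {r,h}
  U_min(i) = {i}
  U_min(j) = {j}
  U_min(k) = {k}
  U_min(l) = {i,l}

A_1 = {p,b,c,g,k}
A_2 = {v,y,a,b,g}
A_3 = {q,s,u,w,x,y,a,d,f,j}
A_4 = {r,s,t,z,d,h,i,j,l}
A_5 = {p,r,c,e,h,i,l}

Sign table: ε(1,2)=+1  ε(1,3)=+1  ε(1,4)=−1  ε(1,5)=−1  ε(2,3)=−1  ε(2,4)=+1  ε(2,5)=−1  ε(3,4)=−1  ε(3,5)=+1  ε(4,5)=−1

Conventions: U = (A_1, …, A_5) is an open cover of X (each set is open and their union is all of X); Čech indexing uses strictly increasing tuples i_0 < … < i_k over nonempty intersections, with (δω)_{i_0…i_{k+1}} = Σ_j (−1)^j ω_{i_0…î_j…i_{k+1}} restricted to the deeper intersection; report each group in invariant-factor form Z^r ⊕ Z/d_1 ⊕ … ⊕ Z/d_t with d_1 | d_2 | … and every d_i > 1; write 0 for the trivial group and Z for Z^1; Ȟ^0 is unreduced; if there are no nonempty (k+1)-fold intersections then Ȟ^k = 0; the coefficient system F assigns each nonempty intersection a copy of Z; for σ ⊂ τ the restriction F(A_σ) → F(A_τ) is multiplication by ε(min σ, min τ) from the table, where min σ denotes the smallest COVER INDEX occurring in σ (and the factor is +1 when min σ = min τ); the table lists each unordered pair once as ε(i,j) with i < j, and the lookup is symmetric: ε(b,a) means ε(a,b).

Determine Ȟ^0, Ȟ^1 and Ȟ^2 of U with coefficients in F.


Ȟ^0 ≅ Z,  Ȟ^1 ≅ Z,  Ȟ^2 ≅ 0

nerve of the cover:
  A12={b,g} A15={p,c} A23={y,a} A34={s,d,j} A45={r,h,i,l}
C dims 5,5; δ0: rk 4, SNF 1^4
Ȟ^0 = (5 − 4) − 0 = 1, so Ȟ^0 ≅ Z
Ȟ^1 = (5 − 0) − 4 = 1, so Ȟ^1 ≅ Z
Ȟ^2 = (0 − 0) − 0 = 0, so Ȟ^2 ≅ 0


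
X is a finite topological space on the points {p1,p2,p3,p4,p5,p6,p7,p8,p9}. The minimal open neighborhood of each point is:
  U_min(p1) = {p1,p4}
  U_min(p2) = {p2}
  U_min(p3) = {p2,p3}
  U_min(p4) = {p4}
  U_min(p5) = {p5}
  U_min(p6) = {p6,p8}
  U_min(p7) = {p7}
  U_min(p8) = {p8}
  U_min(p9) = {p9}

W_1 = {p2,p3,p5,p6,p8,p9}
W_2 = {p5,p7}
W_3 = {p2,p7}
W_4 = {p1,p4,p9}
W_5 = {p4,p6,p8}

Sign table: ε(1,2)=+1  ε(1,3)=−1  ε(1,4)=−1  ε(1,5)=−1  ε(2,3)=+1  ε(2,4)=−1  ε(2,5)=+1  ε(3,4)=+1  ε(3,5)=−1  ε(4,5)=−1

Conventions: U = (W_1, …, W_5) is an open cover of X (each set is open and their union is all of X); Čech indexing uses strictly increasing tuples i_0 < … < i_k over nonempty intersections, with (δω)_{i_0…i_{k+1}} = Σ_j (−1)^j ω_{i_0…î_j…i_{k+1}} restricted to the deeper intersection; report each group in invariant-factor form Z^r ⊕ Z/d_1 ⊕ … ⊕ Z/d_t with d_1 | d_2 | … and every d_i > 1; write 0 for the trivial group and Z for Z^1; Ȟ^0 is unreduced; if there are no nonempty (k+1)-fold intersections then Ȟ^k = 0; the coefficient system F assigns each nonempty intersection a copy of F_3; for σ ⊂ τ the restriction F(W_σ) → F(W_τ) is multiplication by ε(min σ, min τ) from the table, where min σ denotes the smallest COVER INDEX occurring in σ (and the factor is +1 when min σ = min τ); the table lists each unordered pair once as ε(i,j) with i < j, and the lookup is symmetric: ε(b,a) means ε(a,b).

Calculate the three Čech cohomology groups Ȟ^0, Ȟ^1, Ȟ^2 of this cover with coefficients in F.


nonempty overlaps:
  W12={p5} W13={p2} W14={p9} W15={p6,p8} W23={p7} W45={p4}
C dims 5,6; δ0: rk_F3 5
degree 0: 5−5−0 = 0 → Ȟ^0 ≅ 0
degree 1: 6−0−5 = 1 → Ȟ^1 ≅ Z/3
degree 2: 0−0−0 = 0 → Ȟ^2 ≅ 0

Ȟ^0 ≅ 0,  Ȟ^1 ≅ Z/3,  Ȟ^2 ≅ 0


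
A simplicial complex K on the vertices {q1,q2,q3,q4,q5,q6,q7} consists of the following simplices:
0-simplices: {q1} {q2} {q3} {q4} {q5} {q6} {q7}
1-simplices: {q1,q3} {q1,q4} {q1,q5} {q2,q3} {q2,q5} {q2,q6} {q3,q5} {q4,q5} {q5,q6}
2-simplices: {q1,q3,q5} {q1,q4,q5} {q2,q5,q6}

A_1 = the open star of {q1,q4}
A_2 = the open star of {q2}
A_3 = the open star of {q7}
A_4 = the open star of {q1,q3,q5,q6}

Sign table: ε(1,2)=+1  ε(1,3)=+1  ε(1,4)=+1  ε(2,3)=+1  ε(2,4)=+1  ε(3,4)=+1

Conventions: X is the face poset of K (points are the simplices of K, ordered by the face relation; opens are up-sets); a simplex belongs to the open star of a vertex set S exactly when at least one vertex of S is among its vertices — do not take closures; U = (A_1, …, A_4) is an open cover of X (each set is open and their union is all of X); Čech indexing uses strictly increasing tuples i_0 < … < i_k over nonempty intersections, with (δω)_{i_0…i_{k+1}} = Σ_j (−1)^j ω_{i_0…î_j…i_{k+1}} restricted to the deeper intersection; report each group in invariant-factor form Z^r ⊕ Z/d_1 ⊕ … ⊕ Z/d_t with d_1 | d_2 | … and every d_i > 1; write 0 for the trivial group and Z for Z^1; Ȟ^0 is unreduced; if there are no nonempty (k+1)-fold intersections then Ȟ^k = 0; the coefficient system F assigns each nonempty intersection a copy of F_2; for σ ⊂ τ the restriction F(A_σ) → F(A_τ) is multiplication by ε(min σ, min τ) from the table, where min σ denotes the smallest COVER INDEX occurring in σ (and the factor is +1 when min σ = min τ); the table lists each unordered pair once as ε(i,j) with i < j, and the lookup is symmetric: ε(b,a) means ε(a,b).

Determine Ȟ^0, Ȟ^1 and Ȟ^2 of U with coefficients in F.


Ȟ^0 ≅ Z/2 ⊕ Z/2,  Ȟ^1 ≅ 0,  Ȟ^2 ≅ 0

cover nerve:
  A1={{q1},{q4},{q1,q3},{q1,q4},{q1,q5},{q4,q5},{q1,q3,q5},{q1,q4,q5}} A2={{q2},{q2,q3},{q2,q5},{q2,q6},{q2,q5,q6}} A3={{q7}} A4={{q1},{q3},{q5},{q6},{q1,q3},{q1,q4},{q1,q5},{q2,q3},{q2,q5},{q2,q6},{q3,q5},{q4,q5},{q5,q6},{q1,q3,q5},{q1,q4,q5},{q2,q5,q6}}
  A14={{q1},{q1,q3},{q1,q4},{q1,q5},{q4,q5},{q1,q3,q5},{q1,q4,q5}} A24={{q2,q3},{q2,q5},{q2,q6},{q2,q5,q6}}
C dims 4,2; δ0: rk_F2 2
Ȟ^0: (4−2)−0=2 ⇒ Z/2 ⊕ Z/2
Ȟ^1: (2−0)−2=0 ⇒ 0
Ȟ^2: (0−0)−0=0 ⇒ 0


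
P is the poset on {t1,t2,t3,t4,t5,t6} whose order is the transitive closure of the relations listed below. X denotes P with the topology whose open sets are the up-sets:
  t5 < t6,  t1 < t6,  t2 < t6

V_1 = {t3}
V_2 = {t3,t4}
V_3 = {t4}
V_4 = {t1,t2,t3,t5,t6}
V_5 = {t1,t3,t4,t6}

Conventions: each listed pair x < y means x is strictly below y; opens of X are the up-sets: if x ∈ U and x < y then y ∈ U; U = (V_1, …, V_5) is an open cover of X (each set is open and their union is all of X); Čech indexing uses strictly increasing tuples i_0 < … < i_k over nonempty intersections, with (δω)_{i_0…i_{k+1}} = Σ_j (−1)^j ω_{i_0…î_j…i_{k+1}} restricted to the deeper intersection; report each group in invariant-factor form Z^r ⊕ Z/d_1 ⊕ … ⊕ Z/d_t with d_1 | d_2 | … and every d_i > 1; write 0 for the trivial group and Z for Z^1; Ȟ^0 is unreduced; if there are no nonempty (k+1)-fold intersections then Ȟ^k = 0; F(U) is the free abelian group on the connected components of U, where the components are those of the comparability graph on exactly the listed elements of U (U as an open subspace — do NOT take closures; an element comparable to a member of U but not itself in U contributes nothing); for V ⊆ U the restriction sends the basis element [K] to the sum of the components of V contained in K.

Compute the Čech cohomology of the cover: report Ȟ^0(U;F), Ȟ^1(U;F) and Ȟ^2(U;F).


Ȟ^0 = Z^3,  Ȟ^1 = 0,  Ȟ^2 = 0

intersection data:
  V12={t3} V14={t3} V15={t3} V23={t4} V24={t3} V25={t3,t4} V35={t4} V45={t1,t3,t6}
  V124={t3} V125={t3} V145={t3} V235={t4} V245={t3}
  V1245={t3}
components per intersection:
  V1: {t3}
  V2: {t3} {t4}
  V3: {t4}
  V4: {t1,t2,t5,t6} {t3}
  V5: {t1,t6} {t3} {t4}
  V12: {t3}
  V14: {t3}
  V15: {t3}
  V23: {t4}
  V24: {t3}
  V25: {t3} {t4}
  V35: {t4}
  V45: {t1,t6} {t3}
  V124: {t3}
  V125: {t3}
  V145: {t3}
  V235: {t4}
  V245: {t3}
  V1245: {t3}
C dims 9,10,5,1; δ0: rk 6, SNF 1^6; δ1: rk 4, SNF 1^4; δ2: rk 1, SNF 1^1
Ȟ^0 = (9 − 6) − 0 = 3, so Ȟ^0 ≅ Z^3
Ȟ^1 = (10 − 4) − 6 = 0, so Ȟ^1 ≅ 0
Ȟ^2 = (5 − 1) − 4 = 0, so Ȟ^2 ≅ 0


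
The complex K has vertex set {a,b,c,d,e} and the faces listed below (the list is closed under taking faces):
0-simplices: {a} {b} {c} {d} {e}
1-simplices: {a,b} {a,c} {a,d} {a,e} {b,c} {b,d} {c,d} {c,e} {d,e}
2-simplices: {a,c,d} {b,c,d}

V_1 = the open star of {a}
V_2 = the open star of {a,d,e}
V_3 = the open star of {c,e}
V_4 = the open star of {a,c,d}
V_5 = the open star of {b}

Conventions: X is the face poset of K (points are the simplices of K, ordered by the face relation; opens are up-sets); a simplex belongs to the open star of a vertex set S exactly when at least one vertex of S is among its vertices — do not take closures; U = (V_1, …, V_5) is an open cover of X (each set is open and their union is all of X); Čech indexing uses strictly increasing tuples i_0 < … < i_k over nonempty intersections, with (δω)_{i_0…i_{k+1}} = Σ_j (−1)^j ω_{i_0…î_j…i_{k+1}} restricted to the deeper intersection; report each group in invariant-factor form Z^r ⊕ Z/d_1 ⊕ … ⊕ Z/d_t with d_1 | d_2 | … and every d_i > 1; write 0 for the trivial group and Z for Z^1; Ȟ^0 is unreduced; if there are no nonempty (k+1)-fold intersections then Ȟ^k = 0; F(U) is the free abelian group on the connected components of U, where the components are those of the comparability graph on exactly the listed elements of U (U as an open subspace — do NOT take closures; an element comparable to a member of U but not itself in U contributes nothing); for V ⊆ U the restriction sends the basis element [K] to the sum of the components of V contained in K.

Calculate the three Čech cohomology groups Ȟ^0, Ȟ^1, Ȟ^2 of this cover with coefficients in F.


nonempty overlaps:
  V1={{a},{a,b},{a,c},{a,d},{a,e},{a,c,d}} V2={{a},{d},{e},{a,b},{a,c},{a,d},{a,e},{b,d},{c,d},{c,e},{d,e},{a,c,d},{b,c,d}} V3={{c},{e},{a,c},{a,e},{b,c},{c,d},{c,e},{d,e},{a,c,d},{b,c,d}} V4={{a},{c},{d},{a,b},{a,c},{a,d},{a,e},{b,c},{b,d},{c,d},{c,e},{d,e},{a,c,d},{b,c,d}} V5={{b},{a,b},{b,c},{b,d},{b,c,d}}
  V12={{a},{a,b},{a,c},{a,d},{a,e},{a,c,d}} V13={{a,c},{a,e},{a,c,d}} V14={{a},{a,b},{a,c},{a,d},{a,e},{a,c,d}} V15={{a,b}} V23={{e},{a,c},{a,e},{c,d},{c,e},{d,e},{a,c,d},{b,c,d}} V24={{a},{d},{a,b},{a,c},{a,d},{a,e},{b,d},{c,d},{c,e},{d,e},{a,c,d},{b,c,d}} V25={{a,b},{b,d},{b,c,d}} V34={{c},{a,c},{a,e},{b,c},{c,d},{c,e},{d,e},{a,c,d},{b,c,d}} V35={{b,c},{b,c,d}} V45={{a,b},{b,c},{b,d},{b,c,d}}
  V123={{a,c},{a,e},{a,c,d}} V124={{a},{a,b},{a,c},{a,d},{a,e},{a,c,d}} V125={{a,b}} V134={{a,c},{a,e},{a,c,d}} V145={{a,b}} V234={{a,c},{a,e},{c,d},{c,e},{d,e},{a,c,d},{b,c,d}} V235={{b,c,d}} V245={{a,b},{b,d},{b,c,d}} V345={{b,c},{b,c,d}}
  V1234={{a,c},{a,e},{a,c,d}} V1245={{a,b}} V2345={{b,c,d}}
components per intersection:
  V1: {{a},{a,b},{a,c},{a,d},{a,e},{a,c,d}}
  V2: {{a},{d},{e},{a,b},{a,c},{a,d},{a,e},{b,d},{c,d},{c,e},{d,e},{a,c,d},{b,c,d}}
  V3: {{c},{e},{a,c},{a,e},{b,c},{c,d},{c,e},{d,e},{a,c,d},{b,c,d}}
  V4: {{a},{c},{d},{a,b},{a,c},{a,d},{a,e},{b,c},{b,d},{c,d},{c,e},{d,e},{a,c,d},{b,c,d}}
  V5: {{b},{a,b},{b,c},{b,d},{b,c,d}}
  V12: {{a},{a,b},{a,c},{a,d},{a,e},{a,c,d}}
  V13: {{a,c},{a,c,d}} {{a,e}}
  V14: {{a},{a,b},{a,c},{a,d},{a,e},{a,c,d}}
  V15: {{a,b}}
  V23: {{e},{a,e},{c,e},{d,e}} {{a,c},{c,d},{a,c,d},{b,c,d}}
  V24: {{a},{d},{a,b},{a,c},{a,d},{a,e},{b,d},{c,d},{d,e},{a,c,d},{b,c,d}} {{c,e}}
  V25: {{a,b}} {{b,d},{b,c,d}}
  V34: {{c},{a,c},{b,c},{c,d},{c,e},{a,c,d},{b,c,d}} {{a,e}} {{d,e}}
  V35: {{b,c},{b,c,d}}
  V45: {{a,b}} {{b,c},{b,d},{b,c,d}}
  V123: {{a,c},{a,c,d}} {{a,e}}
  V124: {{a},{a,b},{a,c},{a,d},{a,e},{a,c,d}}
  V125: {{a,b}}
  V134: {{a,c},{a,c,d}} {{a,e}}
  V145: {{a,b}}
  V234: {{a,c},{c,d},{a,c,d},{b,c,d}} {{a,e}} {{c,e}} {{d,e}}
  V235: {{b,c,d}}
  V245: {{a,b}} {{b,d},{b,c,d}}
  V345: {{b,c},{b,c,d}}
  V1234: {{a,c},{a,c,d}} {{a,e}}
  V1245: {{a,b}}
  V2345: {{b,c,d}}
C dims 5,17,15,4; δ0: rk 4, SNF 1^4; δ1: rk 11, SNF 1^11; δ2: rk 4, SNF 1^4
degree 0: 5−4−0 = 1 → Ȟ^0 ≅ Z
degree 1: 17−11−4 = 2 → Ȟ^1 ≅ Z^2
degree 2: 15−4−11 = 0 → Ȟ^2 ≅ 0

Ȟ^0 = Z, Ȟ^1 = Z^2, Ȟ^2 = 0


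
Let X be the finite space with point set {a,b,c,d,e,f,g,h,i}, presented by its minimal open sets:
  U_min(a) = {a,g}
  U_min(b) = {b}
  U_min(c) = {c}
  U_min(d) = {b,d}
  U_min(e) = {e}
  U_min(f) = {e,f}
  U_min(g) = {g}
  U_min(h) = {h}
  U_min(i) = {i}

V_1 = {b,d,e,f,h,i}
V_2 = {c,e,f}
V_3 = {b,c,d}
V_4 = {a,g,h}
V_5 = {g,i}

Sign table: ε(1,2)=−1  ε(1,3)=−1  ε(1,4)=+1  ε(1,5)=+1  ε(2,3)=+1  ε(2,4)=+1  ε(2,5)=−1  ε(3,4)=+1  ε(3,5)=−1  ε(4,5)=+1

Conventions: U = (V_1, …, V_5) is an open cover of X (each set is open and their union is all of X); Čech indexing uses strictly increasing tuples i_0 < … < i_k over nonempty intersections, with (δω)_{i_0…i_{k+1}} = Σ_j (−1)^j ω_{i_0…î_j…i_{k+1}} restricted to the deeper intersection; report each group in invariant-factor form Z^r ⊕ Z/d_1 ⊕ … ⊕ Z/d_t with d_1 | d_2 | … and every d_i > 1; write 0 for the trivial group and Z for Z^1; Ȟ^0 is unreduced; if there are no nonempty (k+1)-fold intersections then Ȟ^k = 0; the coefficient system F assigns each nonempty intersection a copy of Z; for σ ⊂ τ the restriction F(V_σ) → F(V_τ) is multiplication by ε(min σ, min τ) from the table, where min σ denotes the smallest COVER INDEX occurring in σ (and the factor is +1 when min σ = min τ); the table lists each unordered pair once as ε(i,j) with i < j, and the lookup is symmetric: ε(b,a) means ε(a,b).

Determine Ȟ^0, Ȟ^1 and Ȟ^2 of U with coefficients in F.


Ȟ^0 ≅ Z, Ȟ^1 ≅ Z^2, Ȟ^2 ≅ 0

intersection data:
  V12={e,f} V13={b,d} V14={h} V15={i} V23={c} V45={g}
C dims 5,6; δ0: rk 4, SNF 1^4
Ȟ^0 = (5 − 4) − 0 = 1, so Ȟ^0 ≅ Z
Ȟ^1 = (6 − 0) − 4 = 2, so Ȟ^1 ≅ Z^2
Ȟ^2 = (0 − 0) − 0 = 0, so Ȟ^2 ≅ 0


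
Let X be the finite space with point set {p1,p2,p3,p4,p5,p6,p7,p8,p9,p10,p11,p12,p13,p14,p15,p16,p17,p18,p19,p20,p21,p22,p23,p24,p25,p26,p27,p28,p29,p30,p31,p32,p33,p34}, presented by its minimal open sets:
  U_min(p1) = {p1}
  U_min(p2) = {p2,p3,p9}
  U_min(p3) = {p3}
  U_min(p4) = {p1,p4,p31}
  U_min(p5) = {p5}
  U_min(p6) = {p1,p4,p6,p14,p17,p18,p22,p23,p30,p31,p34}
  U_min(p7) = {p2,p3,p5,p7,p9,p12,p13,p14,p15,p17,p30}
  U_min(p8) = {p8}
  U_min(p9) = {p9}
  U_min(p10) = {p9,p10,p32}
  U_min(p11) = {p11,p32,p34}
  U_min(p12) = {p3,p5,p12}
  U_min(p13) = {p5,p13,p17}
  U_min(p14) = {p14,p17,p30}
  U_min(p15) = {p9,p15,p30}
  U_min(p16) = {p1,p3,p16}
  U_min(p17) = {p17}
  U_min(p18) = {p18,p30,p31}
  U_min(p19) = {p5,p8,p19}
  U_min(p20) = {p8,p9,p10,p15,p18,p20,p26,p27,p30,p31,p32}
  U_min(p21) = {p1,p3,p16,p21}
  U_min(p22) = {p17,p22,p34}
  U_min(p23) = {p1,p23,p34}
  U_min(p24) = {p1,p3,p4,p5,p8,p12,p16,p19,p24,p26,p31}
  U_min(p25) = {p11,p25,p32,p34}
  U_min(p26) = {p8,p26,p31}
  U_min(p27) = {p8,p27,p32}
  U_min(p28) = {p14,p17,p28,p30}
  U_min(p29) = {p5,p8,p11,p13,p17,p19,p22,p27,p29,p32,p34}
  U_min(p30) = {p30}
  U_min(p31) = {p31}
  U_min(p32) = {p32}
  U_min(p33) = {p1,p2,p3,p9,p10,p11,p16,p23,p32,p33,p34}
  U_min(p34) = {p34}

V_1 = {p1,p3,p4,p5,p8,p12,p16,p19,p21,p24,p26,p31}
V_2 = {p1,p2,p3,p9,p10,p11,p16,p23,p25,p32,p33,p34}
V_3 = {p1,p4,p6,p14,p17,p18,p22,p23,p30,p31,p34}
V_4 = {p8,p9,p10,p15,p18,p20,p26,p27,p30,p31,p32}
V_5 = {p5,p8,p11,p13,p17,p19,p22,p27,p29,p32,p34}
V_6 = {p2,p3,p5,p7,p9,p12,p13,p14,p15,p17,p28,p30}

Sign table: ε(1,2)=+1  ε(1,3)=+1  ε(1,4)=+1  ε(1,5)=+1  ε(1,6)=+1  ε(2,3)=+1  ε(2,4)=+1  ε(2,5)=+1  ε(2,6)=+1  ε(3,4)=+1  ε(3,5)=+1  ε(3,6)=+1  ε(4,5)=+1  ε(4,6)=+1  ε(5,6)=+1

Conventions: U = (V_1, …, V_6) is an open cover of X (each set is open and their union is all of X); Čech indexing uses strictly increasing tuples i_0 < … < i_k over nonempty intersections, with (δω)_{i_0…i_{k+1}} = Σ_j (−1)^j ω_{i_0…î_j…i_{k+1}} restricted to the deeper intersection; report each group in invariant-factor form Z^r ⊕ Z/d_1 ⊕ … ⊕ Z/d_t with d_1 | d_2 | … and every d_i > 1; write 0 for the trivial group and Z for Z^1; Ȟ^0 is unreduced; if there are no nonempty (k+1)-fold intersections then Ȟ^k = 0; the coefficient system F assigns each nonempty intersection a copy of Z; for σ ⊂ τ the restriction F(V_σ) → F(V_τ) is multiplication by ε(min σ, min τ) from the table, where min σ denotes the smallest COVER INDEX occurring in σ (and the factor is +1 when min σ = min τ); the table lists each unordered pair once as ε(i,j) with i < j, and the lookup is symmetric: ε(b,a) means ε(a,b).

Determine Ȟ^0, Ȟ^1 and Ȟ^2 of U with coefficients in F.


Ȟ^0 = Z, Ȟ^1 = 0 and Ȟ^2 = Z/2

cover nerve:
  V12={p1,p3,p16} V13={p1,p4,p31} V14={p8,p26,p31} V15={p5,p8,p19} V16={p3,p5,p12} V23={p1,p23,p34} V24={p9,p10,p32} V25={p11,p32,p34} V26={p2,p3,p9} V34={p18,p30,p31} V35={p17,p22,p34} V36={p14,p17,p30} V45={p8,p27,p32} V46={p9,p15,p30} V56={p5,p13,p17}
  V123={p1} V126={p3} V134={p31} V145={p8} V156={p5} V235={p34} V245={p32} V246={p9} V346={p30} V356={p17}
C dims 6,15,10; δ0: rk 5, SNF 1^5; δ1: rk 10, SNF 1^9·2
Ȟ^0: (6−5)−0=1 ⇒ Z
Ȟ^1: (15−10)−5=0 ⇒ 0
Ȟ^2: (10−0)−10=0 plus torsion [2] ⇒ Z/2


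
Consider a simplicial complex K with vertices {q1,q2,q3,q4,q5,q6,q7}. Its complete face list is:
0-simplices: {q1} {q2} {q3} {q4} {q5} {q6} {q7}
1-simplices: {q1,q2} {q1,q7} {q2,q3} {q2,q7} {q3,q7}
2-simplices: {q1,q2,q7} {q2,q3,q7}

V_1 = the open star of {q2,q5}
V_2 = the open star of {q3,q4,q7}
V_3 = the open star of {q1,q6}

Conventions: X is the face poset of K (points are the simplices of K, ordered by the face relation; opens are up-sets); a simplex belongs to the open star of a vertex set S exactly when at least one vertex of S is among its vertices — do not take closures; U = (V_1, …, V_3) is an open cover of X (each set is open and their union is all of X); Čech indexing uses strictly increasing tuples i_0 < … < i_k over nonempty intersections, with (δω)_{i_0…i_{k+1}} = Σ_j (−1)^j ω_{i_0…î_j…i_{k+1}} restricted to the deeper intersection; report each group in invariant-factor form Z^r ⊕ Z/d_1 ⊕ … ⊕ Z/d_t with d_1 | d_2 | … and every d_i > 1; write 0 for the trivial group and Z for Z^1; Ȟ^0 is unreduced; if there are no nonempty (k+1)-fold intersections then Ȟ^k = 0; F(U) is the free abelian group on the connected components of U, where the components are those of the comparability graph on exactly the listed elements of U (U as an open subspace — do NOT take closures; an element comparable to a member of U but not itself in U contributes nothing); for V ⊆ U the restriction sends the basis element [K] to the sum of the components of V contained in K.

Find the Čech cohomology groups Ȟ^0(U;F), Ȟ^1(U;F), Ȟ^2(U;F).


Ȟ^0 = Z^4; Ȟ^1 = 0; Ȟ^2 = 0

nerve simplices:
  V1={{q2},{q5},{q1,q2},{q2,q3},{q2,q7},{q1,q2,q7},{q2,q3,q7}} V2={{q3},{q4},{q7},{q1,q7},{q2,q3},{q2,q7},{q3,q7},{q1,q2,q7},{q2,q3,q7}} V3={{q1},{q6},{q1,q2},{q1,q7},{q1,q2,q7}}
  V12={{q2,q3},{q2,q7},{q1,q2,q7},{q2,q3,q7}} V13={{q1,q2},{q1,q2,q7}} V23={{q1,q7},{q1,q2,q7}}
  V123={{q1,q2,q7}}
components per intersection:
  V1: {{q2},{q1,q2},{q2,q3},{q2,q7},{q1,q2,q7},{q2,q3,q7}} {{q5}}
  V2: {{q3},{q7},{q1,q7},{q2,q3},{q2,q7},{q3,q7},{q1,q2,q7},{q2,q3,q7}} {{q4}}
  V3: {{q1},{q1,q2},{q1,q7},{q1,q2,q7}} {{q6}}
  V12: {{q2,q3},{q2,q7},{q1,q2,q7},{q2,q3,q7}}
  V13: {{q1,q2},{q1,q2,q7}}
  V23: {{q1,q7},{q1,q2,q7}}
  V123: {{q1,q2,q7}}
C dims 6,3,1; δ0: rk 2, SNF 1^2; δ1: rk 1, SNF 1^1
degree 0: 6−2−0 = 4 → Ȟ^0 ≅ Z^4
degree 1: 3−1−2 = 0 → Ȟ^1 ≅ 0
degree 2: 1−0−1 = 0 → Ȟ^2 ≅ 0


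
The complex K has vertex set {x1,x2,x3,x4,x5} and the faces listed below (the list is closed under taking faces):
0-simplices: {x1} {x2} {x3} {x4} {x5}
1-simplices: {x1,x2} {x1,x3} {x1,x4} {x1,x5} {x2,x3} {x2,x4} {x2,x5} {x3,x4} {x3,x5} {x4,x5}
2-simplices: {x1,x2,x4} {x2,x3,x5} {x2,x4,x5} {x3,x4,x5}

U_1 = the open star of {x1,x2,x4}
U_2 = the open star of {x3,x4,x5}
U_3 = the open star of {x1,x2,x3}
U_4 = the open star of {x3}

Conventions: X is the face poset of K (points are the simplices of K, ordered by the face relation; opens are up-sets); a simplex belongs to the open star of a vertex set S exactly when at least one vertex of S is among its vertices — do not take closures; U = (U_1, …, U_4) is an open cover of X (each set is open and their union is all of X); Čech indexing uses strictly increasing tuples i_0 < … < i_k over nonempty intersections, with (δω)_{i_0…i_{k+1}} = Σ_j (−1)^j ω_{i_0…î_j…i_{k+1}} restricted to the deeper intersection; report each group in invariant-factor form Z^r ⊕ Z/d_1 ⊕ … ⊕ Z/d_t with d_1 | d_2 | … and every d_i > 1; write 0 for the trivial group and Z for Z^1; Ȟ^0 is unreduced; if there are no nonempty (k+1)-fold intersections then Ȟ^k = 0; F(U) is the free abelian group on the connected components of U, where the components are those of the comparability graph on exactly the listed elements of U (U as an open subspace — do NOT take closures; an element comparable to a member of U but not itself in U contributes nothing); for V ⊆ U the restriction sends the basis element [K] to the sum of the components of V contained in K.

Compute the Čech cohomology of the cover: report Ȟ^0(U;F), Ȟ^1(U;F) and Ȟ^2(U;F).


Ȟ^0 = Z, Ȟ^1 = Z and Ȟ^2 = 0

nonempty intersections:
  U1={{x1},{x2},{x4},{x1,x2},{x1,x3},{x1,x4},{x1,x5},{x2,x3},{x2,x4},{x2,x5},{x3,x4},{x4,x5},{x1,x2,x4},{x2,x3,x5},{x2,x4,x5},{x3,x4,x5}} U2={{x3},{x4},{x5},{x1,x3},{x1,x4},{x1,x5},{x2,x3},{x2,x4},{x2,x5},{x3,x4},{x3,x5},{x4,x5},{x1,x2,x4},{x2,x3,x5},{x2,x4,x5},{x3,x4,x5}} U3={{x1},{x2},{x3},{x1,x2},{x1,x3},{x1,x4},{x1,x5},{x2,x3},{x2,x4},{x2,x5},{x3,x4},{x3,x5},{x1,x2,x4},{x2,x3,x5},{x2,x4,x5},{x3,x4,x5}} U4={{x3},{x1,x3},{x2,x3},{x3,x4},{x3,x5},{x2,x3,x5},{x3,x4,x5}}
  U12={{x4},{x1,x3},{x1,x4},{x1,x5},{x2,x3},{x2,x4},{x2,x5},{x3,x4},{x4,x5},{x1,x2,x4},{x2,x3,x5},{x2,x4,x5},{x3,x4,x5}} U13={{x1},{x2},{x1,x2},{x1,x3},{x1,x4},{x1,x5},{x2,x3},{x2,x4},{x2,x5},{x3,x4},{x1,x2,x4},{x2,x3,x5},{x2,x4,x5},{x3,x4,x5}} U14={{x1,x3},{x2,x3},{x3,x4},{x2,x3,x5},{x3,x4,x5}} U23={{x3},{x1,x3},{x1,x4},{x1,x5},{x2,x3},{x2,x4},{x2,x5},{x3,x4},{x3,x5},{x1,x2,x4},{x2,x3,x5},{x2,x4,x5},{x3,x4,x5}} U24={{x3},{x1,x3},{x2,x3},{x3,x4},{x3,x5},{x2,x3,x5},{x3,x4,x5}} U34={{x3},{x1,x3},{x2,x3},{x3,x4},{x3,x5},{x2,x3,x5},{x3,x4,x5}}
  U123={{x1,x3},{x1,x4},{x1,x5},{x2,x3},{x2,x4},{x2,x5},{x3,x4},{x1,x2,x4},{x2,x3,x5},{x2,x4,x5},{x3,x4,x5}} U124={{x1,x3},{x2,x3},{x3,x4},{x2,x3,x5},{x3,x4,x5}} U134={{x1,x3},{x2,x3},{x3,x4},{x2,x3,x5},{x3,x4,x5}} U234={{x3},{x1,x3},{x2,x3},{x3,x4},{x3,x5},{x2,x3,x5},{x3,x4,x5}}
  U1234={{x1,x3},{x2,x3},{x3,x4},{x2,x3,x5},{x3,x4,x5}}
components per intersection:
  U1: {{x1},{x2},{x4},{x1,x2},{x1,x3},{x1,x4},{x1,x5},{x2,x3},{x2,x4},{x2,x5},{x3,x4},{x4,x5},{x1,x2,x4},{x2,x3,x5},{x2,x4,x5},{x3,x4,x5}}
  U2: {{x3},{x4},{x5},{x1,x3},{x1,x4},{x1,x5},{x2,x3},{x2,x4},{x2,x5},{x3,x4},{x3,x5},{x4,x5},{x1,x2,x4},{x2,x3,x5},{x2,x4,x5},{x3,x4,x5}}
  U3: {{x1},{x2},{x3},{x1,x2},{x1,x3},{x1,x4},{x1,x5},{x2,x3},{x2,x4},{x2,x5},{x3,x4},{x3,x5},{x1,x2,x4},{x2,x3,x5},{x2,x4,x5},{x3,x4,x5}}
  U4: {{x3},{x1,x3},{x2,x3},{x3,x4},{x3,x5},{x2,x3,x5},{x3,x4,x5}}
  U12: {{x4},{x1,x4},{x2,x3},{x2,x4},{x2,x5},{x3,x4},{x4,x5},{x1,x2,x4},{x2,x3,x5},{x2,x4,x5},{x3,x4,x5}} {{x1,x3}} {{x1,x5}}
  U13: {{x1},{x2},{x1,x2},{x1,x3},{x1,x4},{x1,x5},{x2,x3},{x2,x4},{x2,x5},{x1,x2,x4},{x2,x3,x5},{x2,x4,x5}} {{x3,x4},{x3,x4,x5}}
  U14: {{x1,x3}} {{x2,x3},{x2,x3,x5}} {{x3,x4},{x3,x4,x5}}
  U23: {{x3},{x1,x3},{x1,x4},{x2,x3},{x2,x4},{x2,x5},{x3,x4},{x3,x5},{x1,x2,x4},{x2,x3,x5},{x2,x4,x5},{x3,x4,x5}} {{x1,x5}}
  U24: {{x3},{x1,x3},{x2,x3},{x3,x4},{x3,x5},{x2,x3,x5},{x3,x4,x5}}
  U34: {{x3},{x1,x3},{x2,x3},{x3,x4},{x3,x5},{x2,x3,x5},{x3,x4,x5}}
  U123: {{x1,x3}} {{x1,x4},{x2,x3},{x2,x4},{x2,x5},{x1,x2,x4},{x2,x3,x5},{x2,x4,x5}} {{x1,x5}} {{x3,x4},{x3,x4,x5}}
  U124: {{x1,x3}} {{x2,x3},{x2,x3,x5}} {{x3,x4},{x3,x4,x5}}
  U134: {{x1,x3}} {{x2,x3},{x2,x3,x5}} {{x3,x4},{x3,x4,x5}}
  U234: {{x3},{x1,x3},{x2,x3},{x3,x4},{x3,x5},{x2,x3,x5},{x3,x4,x5}}
  U1234: {{x1,x3}} {{x2,x3},{x2,x3,x5}} {{x3,x4},{x3,x4,x5}}
C dims 4,12,11,3; δ0: rk 3, SNF 1^3; δ1: rk 8, SNF 1^8; δ2: rk 3, SNF 1^3
Ȟ^0: (4−3)−0=1 ⇒ Z
Ȟ^1: (12−8)−3=1 ⇒ Z
Ȟ^2: (11−3)−8=0 ⇒ 0


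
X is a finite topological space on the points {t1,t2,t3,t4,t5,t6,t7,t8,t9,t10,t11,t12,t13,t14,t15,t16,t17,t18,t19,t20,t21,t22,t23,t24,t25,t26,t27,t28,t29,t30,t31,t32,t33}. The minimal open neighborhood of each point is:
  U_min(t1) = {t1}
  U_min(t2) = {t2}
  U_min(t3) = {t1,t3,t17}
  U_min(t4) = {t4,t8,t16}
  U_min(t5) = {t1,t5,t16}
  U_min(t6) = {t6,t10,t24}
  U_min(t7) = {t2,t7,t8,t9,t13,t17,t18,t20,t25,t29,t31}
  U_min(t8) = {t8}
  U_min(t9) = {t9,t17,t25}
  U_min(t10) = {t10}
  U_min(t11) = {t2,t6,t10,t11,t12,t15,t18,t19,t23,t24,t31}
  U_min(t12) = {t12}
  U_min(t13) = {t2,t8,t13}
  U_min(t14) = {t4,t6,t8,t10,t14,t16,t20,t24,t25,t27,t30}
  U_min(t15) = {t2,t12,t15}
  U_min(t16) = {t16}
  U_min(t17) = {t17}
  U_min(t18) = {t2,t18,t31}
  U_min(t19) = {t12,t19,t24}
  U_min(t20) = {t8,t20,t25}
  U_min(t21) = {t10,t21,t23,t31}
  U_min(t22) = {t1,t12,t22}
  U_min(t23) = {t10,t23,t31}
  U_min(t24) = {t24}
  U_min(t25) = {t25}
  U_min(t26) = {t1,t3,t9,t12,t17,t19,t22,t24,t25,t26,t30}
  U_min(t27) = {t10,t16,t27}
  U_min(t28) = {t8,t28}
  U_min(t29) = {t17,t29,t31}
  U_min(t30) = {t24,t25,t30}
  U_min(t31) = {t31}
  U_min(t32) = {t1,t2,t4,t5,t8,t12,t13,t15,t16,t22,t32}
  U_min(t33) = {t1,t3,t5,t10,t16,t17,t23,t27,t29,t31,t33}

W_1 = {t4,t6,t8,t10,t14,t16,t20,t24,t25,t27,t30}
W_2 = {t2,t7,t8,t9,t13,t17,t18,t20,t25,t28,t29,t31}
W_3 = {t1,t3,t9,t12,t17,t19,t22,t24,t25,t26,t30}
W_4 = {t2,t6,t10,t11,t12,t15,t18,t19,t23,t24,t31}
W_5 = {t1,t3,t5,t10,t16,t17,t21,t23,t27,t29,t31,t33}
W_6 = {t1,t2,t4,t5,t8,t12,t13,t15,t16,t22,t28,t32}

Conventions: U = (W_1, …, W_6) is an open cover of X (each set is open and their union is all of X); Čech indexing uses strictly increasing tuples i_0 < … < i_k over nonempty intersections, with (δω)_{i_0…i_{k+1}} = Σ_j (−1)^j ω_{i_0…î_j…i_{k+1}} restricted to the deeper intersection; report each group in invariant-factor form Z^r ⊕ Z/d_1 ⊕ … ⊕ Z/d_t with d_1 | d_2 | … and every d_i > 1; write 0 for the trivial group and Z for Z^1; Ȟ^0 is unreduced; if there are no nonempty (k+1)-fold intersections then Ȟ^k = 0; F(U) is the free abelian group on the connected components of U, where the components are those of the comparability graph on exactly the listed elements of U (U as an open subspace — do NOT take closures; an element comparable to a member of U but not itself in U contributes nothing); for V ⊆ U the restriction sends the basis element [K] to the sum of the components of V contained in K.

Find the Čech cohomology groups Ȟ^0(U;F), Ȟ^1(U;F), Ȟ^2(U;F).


Ȟ^0(U;F) ≅ Z,  Ȟ^1(U;F) ≅ 0,  Ȟ^2(U;F) ≅ Z/2

cover nerve:
  W12={t8,t20,t25} W13={t24,t25,t30} W14={t6,t10,t24} W15={t10,t16,t27} W16={t4,t8,t16} W23={t9,t17,t25} W24={t2,t18,t31} W25={t17,t29,t31} W26={t2,t8,t13,t28} W34={t12,t19,t24} W35={t1,t3,t17} W36={t1,t12,t22} W45={t10,t23,t31} W46={t2,t12,t15} W56={t1,t5,t16}
  W123={t25} W126={t8} W134={t24} W145={t10} W156={t16} W235={t17} W245={t31} W246={t2} W346={t12} W356={t1}
components per intersection:
  W1: {t4,t6,t8,t10,t14,t16,t20,t24,t25,t27,t30}
  W2: {t2,t7,t8,t9,t13,t17,t18,t20,t25,t28,t29,t31}
  W3: {t1,t3,t9,t12,t17,t19,t22,t24,t25,t26,t30}
  W4: {t2,t6,t10,t11,t12,t15,t18,t19,t23,t24,t31}
  W5: {t1,t3,t5,t10,t16,t17,t21,t23,t27,t29,t31,t33}
  W6: {t1,t2,t4,t5,t8,t12,t13,t15,t16,t22,t28,t32}
  W12: {t8,t20,t25}
  W13: {t24,t25,t30}
  W14: {t6,t10,t24}
  W15: {t10,t16,t27}
  W16: {t4,t8,t16}
  W23: {t9,t17,t25}
  W24: {t2,t18,t31}
  W25: {t17,t29,t31}
  W26: {t2,t8,t13,t28}
  W34: {t12,t19,t24}
  W35: {t1,t3,t17}
  W36: {t1,t12,t22}
  W45: {t10,t23,t31}
  W46: {t2,t12,t15}
  W56: {t1,t5,t16}
  W123: {t25}
  W126: {t8}
  W134: {t24}
  W145: {t10}
  W156: {t16}
  W235: {t17}
  W245: {t31}
  W246: {t2}
  W346: {t12}
  W356: {t1}
C dims 6,15,10; δ0: rk 5, SNF 1^5; δ1: rk 10, SNF 1^9·2
Ȟ^0: (6−5)−0=1 ⇒ Z
Ȟ^1: (15−10)−5=0 ⇒ 0
Ȟ^2: (10−0)−10=0 plus torsion [2] ⇒ Z/2


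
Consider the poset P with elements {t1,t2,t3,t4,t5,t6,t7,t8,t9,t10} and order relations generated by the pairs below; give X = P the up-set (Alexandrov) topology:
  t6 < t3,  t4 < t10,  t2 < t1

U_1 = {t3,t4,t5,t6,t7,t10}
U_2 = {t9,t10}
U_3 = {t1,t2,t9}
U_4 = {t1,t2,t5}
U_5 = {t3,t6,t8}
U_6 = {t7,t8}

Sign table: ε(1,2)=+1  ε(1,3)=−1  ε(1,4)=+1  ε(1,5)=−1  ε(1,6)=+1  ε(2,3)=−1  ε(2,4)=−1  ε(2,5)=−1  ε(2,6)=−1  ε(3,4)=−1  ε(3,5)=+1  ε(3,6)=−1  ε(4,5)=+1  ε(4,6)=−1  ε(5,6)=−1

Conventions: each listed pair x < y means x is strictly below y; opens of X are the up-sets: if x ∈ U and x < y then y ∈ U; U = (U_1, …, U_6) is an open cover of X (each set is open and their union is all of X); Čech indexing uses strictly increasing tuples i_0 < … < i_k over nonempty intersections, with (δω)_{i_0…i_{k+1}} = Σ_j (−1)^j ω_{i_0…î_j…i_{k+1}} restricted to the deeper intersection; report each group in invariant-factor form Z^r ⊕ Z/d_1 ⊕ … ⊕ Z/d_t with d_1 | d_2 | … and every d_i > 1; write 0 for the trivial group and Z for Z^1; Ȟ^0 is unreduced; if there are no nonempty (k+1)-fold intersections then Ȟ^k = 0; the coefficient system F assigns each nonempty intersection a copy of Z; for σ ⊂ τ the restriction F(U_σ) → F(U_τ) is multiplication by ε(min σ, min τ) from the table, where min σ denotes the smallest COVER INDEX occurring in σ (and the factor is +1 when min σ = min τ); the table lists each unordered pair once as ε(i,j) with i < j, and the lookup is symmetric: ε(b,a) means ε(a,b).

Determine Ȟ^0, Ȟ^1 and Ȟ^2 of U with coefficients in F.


nonempty overlaps:
  U12={t10} U14={t5} U15={t3,t6} U16={t7} U23={t9} U34={t1,t2} U56={t8}
C dims 6,7; δ0: rk 5, SNF 1^5
degree 0: 6−5−0 = 1 → Ȟ^0 ≅ Z
degree 1: 7−0−5 = 2 → Ȟ^1 ≅ Z^2
degree 2: 0−0−0 = 0 → Ȟ^2 ≅ 0

Ȟ^0(U;F) ≅ Z,  Ȟ^1(U;F) ≅ Z^2,  Ȟ^2(U;F) ≅ 0


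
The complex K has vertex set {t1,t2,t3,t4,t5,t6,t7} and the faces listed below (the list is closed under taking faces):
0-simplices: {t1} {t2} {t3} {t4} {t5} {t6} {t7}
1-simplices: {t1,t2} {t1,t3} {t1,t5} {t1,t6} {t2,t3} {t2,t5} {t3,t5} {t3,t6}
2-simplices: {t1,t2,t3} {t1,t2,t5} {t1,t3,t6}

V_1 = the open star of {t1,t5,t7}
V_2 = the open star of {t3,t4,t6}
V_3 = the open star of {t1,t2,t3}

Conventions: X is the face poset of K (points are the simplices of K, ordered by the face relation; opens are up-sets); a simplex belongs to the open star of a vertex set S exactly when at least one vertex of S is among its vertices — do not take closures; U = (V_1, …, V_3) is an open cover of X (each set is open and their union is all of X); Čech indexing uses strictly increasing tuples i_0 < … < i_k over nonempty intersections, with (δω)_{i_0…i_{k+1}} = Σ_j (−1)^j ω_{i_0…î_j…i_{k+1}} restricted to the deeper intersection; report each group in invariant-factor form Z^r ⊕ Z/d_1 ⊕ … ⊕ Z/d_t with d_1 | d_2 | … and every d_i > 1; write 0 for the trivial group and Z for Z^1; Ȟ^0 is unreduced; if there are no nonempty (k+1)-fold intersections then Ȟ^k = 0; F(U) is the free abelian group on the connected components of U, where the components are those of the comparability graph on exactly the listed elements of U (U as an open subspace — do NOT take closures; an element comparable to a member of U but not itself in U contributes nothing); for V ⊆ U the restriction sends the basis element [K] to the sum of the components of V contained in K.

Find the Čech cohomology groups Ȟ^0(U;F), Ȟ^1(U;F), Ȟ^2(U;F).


intersection data:
  V1={{t1},{t5},{t7},{t1,t2},{t1,t3},{t1,t5},{t1,t6},{t2,t5},{t3,t5},{t1,t2,t3},{t1,t2,t5},{t1,t3,t6}} V2={{t3},{t4},{t6},{t1,t3},{t1,t6},{t2,t3},{t3,t5},{t3,t6},{t1,t2,t3},{t1,t3,t6}} V3={{t1},{t2},{t3},{t1,t2},{t1,t3},{t1,t5},{t1,t6},{t2,t3},{t2,t5},{t3,t5},{t3,t6},{t1,t2,t3},{t1,t2,t5},{t1,t3,t6}}
  V12={{t1,t3},{t1,t6},{t3,t5},{t1,t2,t3},{t1,t3,t6}} V13={{t1},{t1,t2},{t1,t3},{t1,t5},{t1,t6},{t2,t5},{t3,t5},{t1,t2,t3},{t1,t2,t5},{t1,t3,t6}} V23={{t3},{t1,t3},{t1,t6},{t2,t3},{t3,t5},{t3,t6},{t1,t2,t3},{t1,t3,t6}}
  V123={{t1,t3},{t1,t6},{t3,t5},{t1,t2,t3},{t1,t3,t6}}
components per intersection:
  V1: {{t1},{t5},{t1,t2},{t1,t3},{t1,t5},{t1,t6},{t2,t5},{t3,t5},{t1,t2,t3},{t1,t2,t5},{t1,t3,t6}} {{t7}}
  V2: {{t3},{t6},{t1,t3},{t1,t6},{t2,t3},{t3,t5},{t3,t6},{t1,t2,t3},{t1,t3,t6}} {{t4}}
  V3: {{t1},{t2},{t3},{t1,t2},{t1,t3},{t1,t5},{t1,t6},{t2,t3},{t2,t5},{t3,t5},{t3,t6},{t1,t2,t3},{t1,t2,t5},{t1,t3,t6}}
  V12: {{t1,t3},{t1,t6},{t1,t2,t3},{t1,t3,t6}} {{t3,t5}}
  V13: {{t1},{t1,t2},{t1,t3},{t1,t5},{t1,t6},{t2,t5},{t1,t2,t3},{t1,t2,t5},{t1,t3,t6}} {{t3,t5}}
  V23: {{t3},{t1,t3},{t1,t6},{t2,t3},{t3,t5},{t3,t6},{t1,t2,t3},{t1,t3,t6}}
  V123: {{t1,t3},{t1,t6},{t1,t2,t3},{t1,t3,t6}} {{t3,t5}}
C dims 5,5,2; δ0: rk 2, SNF 1^2; δ1: rk 2, SNF 1^2
Ȟ^0 = (5 − 2) − 0 = 3, so Ȟ^0 ≅ Z^3
Ȟ^1 = (5 − 2) − 2 = 1, so Ȟ^1 ≅ Z
Ȟ^2 = (2 − 0) − 2 = 0, so Ȟ^2 ≅ 0

Ȟ^0 ≅ Z^3; Ȟ^1 ≅ Z; Ȟ^2 ≅ 0


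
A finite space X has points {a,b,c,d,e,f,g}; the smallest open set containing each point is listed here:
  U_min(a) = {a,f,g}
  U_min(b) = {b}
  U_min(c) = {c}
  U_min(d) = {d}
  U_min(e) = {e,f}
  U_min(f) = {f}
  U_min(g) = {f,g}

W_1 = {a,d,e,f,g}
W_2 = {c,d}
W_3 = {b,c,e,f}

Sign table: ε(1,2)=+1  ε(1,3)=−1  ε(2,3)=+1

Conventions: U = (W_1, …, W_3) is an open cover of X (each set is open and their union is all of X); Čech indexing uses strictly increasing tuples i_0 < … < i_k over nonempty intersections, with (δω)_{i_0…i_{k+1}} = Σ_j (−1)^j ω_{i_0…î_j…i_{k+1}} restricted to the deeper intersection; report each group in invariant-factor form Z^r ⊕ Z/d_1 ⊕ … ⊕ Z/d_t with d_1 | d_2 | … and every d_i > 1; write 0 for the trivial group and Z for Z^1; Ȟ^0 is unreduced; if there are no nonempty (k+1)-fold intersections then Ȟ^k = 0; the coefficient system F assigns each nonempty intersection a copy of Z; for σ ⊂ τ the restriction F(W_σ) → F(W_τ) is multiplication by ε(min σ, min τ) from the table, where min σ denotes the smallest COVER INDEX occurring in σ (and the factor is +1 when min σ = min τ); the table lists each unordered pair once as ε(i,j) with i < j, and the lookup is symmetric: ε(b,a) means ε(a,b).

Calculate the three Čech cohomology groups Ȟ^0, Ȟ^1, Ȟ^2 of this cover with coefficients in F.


Ȟ^0 = 0,  Ȟ^1 = Z/2,  Ȟ^2 = 0

nerve simplices:
  W12={d} W13={e,f} W23={c}
C dims 3,3; δ0: rk 3, SNF 1^2·2
degree 0: 3−3−0 = 0 → Ȟ^0 ≅ 0
degree 1: 3−0−3 = 0 plus torsion [2] → Ȟ^1 ≅ Z/2
degree 2: 0−0−0 = 0 → Ȟ^2 ≅ 0


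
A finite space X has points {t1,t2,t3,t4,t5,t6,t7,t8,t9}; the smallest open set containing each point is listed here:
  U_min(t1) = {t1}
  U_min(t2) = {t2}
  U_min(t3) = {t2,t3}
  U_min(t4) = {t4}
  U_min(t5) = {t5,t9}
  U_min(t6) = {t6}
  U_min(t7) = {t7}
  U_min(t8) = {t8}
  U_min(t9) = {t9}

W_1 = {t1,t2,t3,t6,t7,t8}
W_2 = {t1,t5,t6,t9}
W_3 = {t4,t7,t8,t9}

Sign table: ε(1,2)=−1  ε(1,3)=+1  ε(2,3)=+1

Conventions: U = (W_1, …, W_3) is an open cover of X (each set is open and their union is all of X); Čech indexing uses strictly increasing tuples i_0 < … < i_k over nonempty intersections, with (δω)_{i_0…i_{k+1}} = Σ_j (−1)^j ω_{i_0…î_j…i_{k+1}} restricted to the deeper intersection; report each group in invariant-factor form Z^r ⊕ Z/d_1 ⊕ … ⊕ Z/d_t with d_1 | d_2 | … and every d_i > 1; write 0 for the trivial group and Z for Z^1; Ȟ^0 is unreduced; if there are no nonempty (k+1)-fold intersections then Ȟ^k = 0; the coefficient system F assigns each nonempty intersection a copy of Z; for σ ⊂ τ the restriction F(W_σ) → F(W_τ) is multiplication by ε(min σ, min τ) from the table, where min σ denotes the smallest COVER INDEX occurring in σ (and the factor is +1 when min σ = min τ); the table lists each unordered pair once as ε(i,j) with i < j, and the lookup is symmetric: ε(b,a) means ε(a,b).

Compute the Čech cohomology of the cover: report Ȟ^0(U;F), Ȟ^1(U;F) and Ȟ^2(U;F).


Ȟ^0(U;F) ≅ 0, Ȟ^1(U;F) ≅ Z/2 and Ȟ^2(U;F) ≅ 0

nerve of the cover:
  W12={t1,t6} W13={t7,t8} W23={t9}
C dims 3,3; δ0: rk 3, SNF 1^2·2
Ȟ^0 = (3 − 3) − 0 = 0, so Ȟ^0 ≅ 0
Ȟ^1 = (3 − 0) − 3 = 0 plus torsion [2], so Ȟ^1 ≅ Z/2
Ȟ^2 = (0 − 0) − 0 = 0, so Ȟ^2 ≅ 0


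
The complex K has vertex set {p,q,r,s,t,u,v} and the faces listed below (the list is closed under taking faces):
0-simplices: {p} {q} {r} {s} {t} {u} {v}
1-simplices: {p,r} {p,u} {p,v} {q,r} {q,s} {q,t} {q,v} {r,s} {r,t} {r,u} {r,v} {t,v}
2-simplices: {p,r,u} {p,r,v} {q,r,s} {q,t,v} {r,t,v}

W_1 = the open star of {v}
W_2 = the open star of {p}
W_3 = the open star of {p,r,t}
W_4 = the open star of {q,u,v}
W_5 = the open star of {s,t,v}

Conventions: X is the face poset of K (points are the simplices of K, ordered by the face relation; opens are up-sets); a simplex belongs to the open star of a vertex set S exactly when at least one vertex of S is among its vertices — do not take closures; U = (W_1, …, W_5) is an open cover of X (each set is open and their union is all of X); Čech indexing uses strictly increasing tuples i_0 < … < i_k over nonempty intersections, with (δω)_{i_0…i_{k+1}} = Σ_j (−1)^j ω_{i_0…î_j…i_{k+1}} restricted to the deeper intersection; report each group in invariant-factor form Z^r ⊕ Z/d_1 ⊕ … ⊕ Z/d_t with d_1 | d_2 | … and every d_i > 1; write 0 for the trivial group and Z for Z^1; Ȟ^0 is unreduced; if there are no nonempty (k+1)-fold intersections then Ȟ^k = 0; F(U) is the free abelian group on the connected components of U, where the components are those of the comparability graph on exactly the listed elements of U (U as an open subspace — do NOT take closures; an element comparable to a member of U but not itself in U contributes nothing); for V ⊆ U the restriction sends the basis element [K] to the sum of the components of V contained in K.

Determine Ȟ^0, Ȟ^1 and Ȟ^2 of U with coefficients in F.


Ȟ^0(U;F) ≅ Z; Ȟ^1(U;F) ≅ Z; Ȟ^2(U;F) ≅ 0

intersection data:
  W1={{v},{p,v},{q,v},{r,v},{t,v},{p,r,v},{q,t,v},{r,t,v}} W2={{p},{p,r},{p,u},{p,v},{p,r,u},{p,r,v}} W3={{p},{r},{t},{p,r},{p,u},{p,v},{q,r},{q,t},{r,s},{r,t},{r,u},{r,v},{t,v},{p,r,u},{p,r,v},{q,r,s},{q,t,v},{r,t,v}} W4={{q},{u},{v},{p,u},{p,v},{q,r},{q,s},{q,t},{q,v},{r,u},{r,v},{t,v},{p,r,u},{p,r,v},{q,r,s},{q,t,v},{r,t,v}} W5={{s},{t},{v},{p,v},{q,s},{q,t},{q,v},{r,s},{r,t},{r,v},{t,v},{p,r,v},{q,r,s},{q,t,v},{r,t,v}}
  W12={{p,v},{p,r,v}} W13={{p,v},{r,v},{t,v},{p,r,v},{q,t,v},{r,t,v}} W14={{v},{p,v},{q,v},{r,v},{t,v},{p,r,v},{q,t,v},{r,t,v}} W15={{v},{p,v},{q,v},{r,v},{t,v},{p,r,v},{q,t,v},{r,t,v}} W23={{p},{p,r},{p,u},{p,v},{p,r,u},{p,r,v}} W24={{p,u},{p,v},{p,r,u},{p,r,v}} W25={{p,v},{p,r,v}} W34={{p,u},{p,v},{q,r},{q,t},{r,u},{r,v},{t,v},{p,r,u},{p,r,v},{q,r,s},{q,t,v},{r,t,v}} W35={{t},{p,v},{q,t},{r,s},{r,t},{r,v},{t,v},{p,r,v},{q,r,s},{q,t,v},{r,t,v}} W45={{v},{p,v},{q,s},{q,t},{q,v},{r,v},{t,v},{p,r,v},{q,r,s},{q,t,v},{r,t,v}}
  W123={{p,v},{p,r,v}} W124={{p,v},{p,r,v}} W125={{p,v},{p,r,v}} W134={{p,v},{r,v},{t,v},{p,r,v},{q,t,v},{r,t,v}} W135={{p,v},{r,v},{t,v},{p,r,v},{q,t,v},{r,t,v}} W145={{v},{p,v},{q,v},{r,v},{t,v},{p,r,v},{q,t,v},{r,t,v}} W234={{p,u},{p,v},{p,r,u},{p,r,v}} W235={{p,v},{p,r,v}} W245={{p,v},{p,r,v}} W345={{p,v},{q,t},{r,v},{t,v},{p,r,v},{q,r,s},{q,t,v},{r,t,v}}
  W1234={{p,v},{p,r,v}} W1235={{p,v},{p,r,v}} W1245={{p,v},{p,r,v}} W1345={{p,v},{r,v},{t,v},{p,r,v},{q,t,v},{r,t,v}} W2345={{p,v},{p,r,v}}
  W12345={{p,v},{p,r,v}}
components per intersection:
  W1: {{v},{p,v},{q,v},{r,v},{t,v},{p,r,v},{q,t,v},{r,t,v}}
  W2: {{p},{p,r},{p,u},{p,v},{p,r,u},{p,r,v}}
  W3: {{p},{r},{t},{p,r},{p,u},{p,v},{q,r},{q,t},{r,s},{r,t},{r,u},{r,v},{t,v},{p,r,u},{p,r,v},{q,r,s},{q,t,v},{r,t,v}}
  W4: {{q},{v},{p,v},{q,r},{q,s},{q,t},{q,v},{r,v},{t,v},{p,r,v},{q,r,s},{q,t,v},{r,t,v}} {{u},{p,u},{r,u},{p,r,u}}
  W5: {{s},{q,s},{r,s},{q,r,s}} {{t},{v},{p,v},{q,t},{q,v},{r,t},{r,v},{t,v},{p,r,v},{q,t,v},{r,t,v}}
  W12: {{p,v},{p,r,v}}
  W13: {{p,v},{r,v},{t,v},{p,r,v},{q,t,v},{r,t,v}}
  W14: {{v},{p,v},{q,v},{r,v},{t,v},{p,r,v},{q,t,v},{r,t,v}}
  W15: {{v},{p,v},{q,v},{r,v},{t,v},{p,r,v},{q,t,v},{r,t,v}}
  W23: {{p},{p,r},{p,u},{p,v},{p,r,u},{p,r,v}}
  W24: {{p,u},{p,r,u}} {{p,v},{p,r,v}}
  W25: {{p,v},{p,r,v}}
  W34: {{p,u},{r,u},{p,r,u}} {{p,v},{q,t},{r,v},{t,v},{p,r,v},{q,t,v},{r,t,v}} {{q,r},{q,r,s}}
  W35: {{t},{p,v},{q,t},{r,t},{r,v},{t,v},{p,r,v},{q,t,v},{r,t,v}} {{r,s},{q,r,s}}
  W45: {{v},{p,v},{q,t},{q,v},{r,v},{t,v},{p,r,v},{q,t,v},{r,t,v}} {{q,s},{q,r,s}}
  W123: {{p,v},{p,r,v}}
  W124: {{p,v},{p,r,v}}
  W125: {{p,v},{p,r,v}}
  W134: {{p,v},{r,v},{t,v},{p,r,v},{q,t,v},{r,t,v}}
  W135: {{p,v},{r,v},{t,v},{p,r,v},{q,t,v},{r,t,v}}
  W145: {{v},{p,v},{q,v},{r,v},{t,v},{p,r,v},{q,t,v},{r,t,v}}
  W234: {{p,u},{p,r,u}} {{p,v},{p,r,v}}
  W235: {{p,v},{p,r,v}}
  W245: {{p,v},{p,r,v}}
  W345: {{p,v},{q,t},{r,v},{t,v},{p,r,v},{q,t,v},{r,t,v}} {{q,r,s}}
  W1234: {{p,v},{p,r,v}}
  W1235: {{p,v},{p,r,v}}
  W1245: {{p,v},{p,r,v}}
  W1345: {{p,v},{r,v},{t,v},{p,r,v},{q,t,v},{r,t,v}}
  W2345: {{p,v},{p,r,v}}
  W12345: {{p,v},{p,r,v}}
C dims 7,15,12,5; δ0: rk 6, SNF 1^6; δ1: rk 8, SNF 1^8; δ2: rk 4, SNF 1^4
Ȟ^0 = (7 − 6) − 0 = 1, so Ȟ^0 ≅ Z
Ȟ^1 = (15 − 8) − 6 = 1, so Ȟ^1 ≅ Z
Ȟ^2 = (12 − 4) − 8 = 0, so Ȟ^2 ≅ 0
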